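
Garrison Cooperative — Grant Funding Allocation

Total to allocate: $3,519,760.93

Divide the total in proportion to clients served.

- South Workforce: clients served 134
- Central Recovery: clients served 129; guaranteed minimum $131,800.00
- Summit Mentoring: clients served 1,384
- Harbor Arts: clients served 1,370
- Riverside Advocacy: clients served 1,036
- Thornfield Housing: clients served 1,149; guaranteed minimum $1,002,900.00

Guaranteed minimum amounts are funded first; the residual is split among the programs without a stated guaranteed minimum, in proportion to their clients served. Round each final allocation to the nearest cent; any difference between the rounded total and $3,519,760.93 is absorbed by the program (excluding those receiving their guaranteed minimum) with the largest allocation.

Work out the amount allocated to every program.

South Workforce: $81,447.03 · Central Recovery: $131,800.00 · Summit Mentoring: $841,214.15 · Harbor Arts: $832,704.76 · Riverside Advocacy: $629,694.99 · Thornfield Housing: $1,002,900.00

Guaranteed amounts: Central Recovery $131,800.00; Thornfield Housing $1,002,900.00. Balance $2,385,060.93.
Balance split over remaining clients served 3,924: South Workforce 81,447.0348 → $81,447.03; Summit Mentoring 841,214.1506 → $841,214.15; Harbor Arts 832,704.7589 → $832,704.76; Riverside Advocacy 629,694.9856 → $629,694.99.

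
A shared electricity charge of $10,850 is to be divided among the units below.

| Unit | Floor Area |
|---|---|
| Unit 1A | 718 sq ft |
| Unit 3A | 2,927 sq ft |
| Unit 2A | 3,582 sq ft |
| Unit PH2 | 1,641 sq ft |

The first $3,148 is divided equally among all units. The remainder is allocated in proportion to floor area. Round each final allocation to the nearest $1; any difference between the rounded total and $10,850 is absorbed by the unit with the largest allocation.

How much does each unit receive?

$3,148 shared equally gives $787 per unit.
Remainder $7,702 by floor area (total 8,868): Unit 1A 623.59 → $624; Unit 3A 2,542.15 → $2,542; Unit 2A 3,111.02 → $3,111; Unit PH2 1,425.23 → $1,425.
Totals: Unit 1A $787 + $624 = $1,411; Unit 3A $787 + $2,542 = $3,329; Unit 2A $787 + $3,111 = $3,898; Unit PH2 $787 + $1,425 = $2,212.

Unit 1A: $1,411; Unit 3A: $3,329; Unit 2A: $3,898; Unit PH2: $2,212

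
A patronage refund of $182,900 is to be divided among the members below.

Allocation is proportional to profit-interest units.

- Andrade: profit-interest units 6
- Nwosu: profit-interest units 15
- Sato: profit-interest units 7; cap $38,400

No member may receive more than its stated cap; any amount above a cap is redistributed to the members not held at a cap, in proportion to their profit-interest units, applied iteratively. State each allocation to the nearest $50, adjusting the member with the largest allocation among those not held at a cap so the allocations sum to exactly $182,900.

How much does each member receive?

Andrade: $41,300 | Nwosu: $103,200 | Sato: $38,400

Profit-interest units total: 28.
Pro-rata shares before constraints: Andrade 39,192.86; Nwosu 97,982.14; Sato 45,725.00.
Cap binds for Sato ($38,400); remaining pool $144,500 reallocated over remaining profit-interest units 21.
Shares after redistribution: Andrade 41,285.71 → $41,300; Nwosu 103,214.29 → $103,200.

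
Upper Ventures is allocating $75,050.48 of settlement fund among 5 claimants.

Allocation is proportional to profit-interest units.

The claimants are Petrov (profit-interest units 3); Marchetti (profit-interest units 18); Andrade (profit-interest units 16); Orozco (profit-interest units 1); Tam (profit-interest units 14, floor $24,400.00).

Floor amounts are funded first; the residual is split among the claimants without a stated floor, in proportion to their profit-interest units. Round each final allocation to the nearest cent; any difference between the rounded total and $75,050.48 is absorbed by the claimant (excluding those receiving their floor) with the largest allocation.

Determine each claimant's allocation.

Petrov: $3,998.72; Marchetti: $23,992.33; Andrade: $21,326.52; Orozco: $1,332.91; Tam: $24,400.00

Fund the minimums — Tam $24,400.00. Balance $50,650.48.
Balance split over remaining profit-interest units 38: Petrov 3,998.7221 → $3,998.72; Marchetti 23,992.3326 → $23,992.33; Andrade 21,326.5179 → $21,326.52; Orozco 1,332.9074 → $1,332.91.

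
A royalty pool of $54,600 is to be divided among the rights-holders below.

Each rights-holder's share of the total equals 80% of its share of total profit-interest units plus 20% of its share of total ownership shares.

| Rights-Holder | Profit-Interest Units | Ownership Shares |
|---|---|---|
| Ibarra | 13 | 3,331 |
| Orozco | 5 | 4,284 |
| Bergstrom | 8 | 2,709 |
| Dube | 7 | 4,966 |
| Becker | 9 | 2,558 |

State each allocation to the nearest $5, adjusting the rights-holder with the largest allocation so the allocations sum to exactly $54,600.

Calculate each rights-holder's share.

Ibarra: $15,560 | Orozco: $7,820 | Bergstrom: $9,975 | Dube: $10,320 | Becker: $10,925

Totals — profit-interest units 42, ownership shares 17,848.
Blended shares (80% profit-interest units + 20% ownership shares): Ibarra 0.2849; Orozco 0.1432; Bergstrom 0.1827; Dube 0.1890; Becker 0.2001.
Pro-rata amounts: Ibarra 15,558.02; Orozco 7,821.09; Bergstrom 9,977.46; Dube 10,318.36; Becker 10,925.07.
At nearest $5: Ibarra $15,560; Orozco $7,820; Bergstrom $9,975; Dube $10,320; Becker $10,925. Sum = $54,600.
Sum already equals the total — no adjustment.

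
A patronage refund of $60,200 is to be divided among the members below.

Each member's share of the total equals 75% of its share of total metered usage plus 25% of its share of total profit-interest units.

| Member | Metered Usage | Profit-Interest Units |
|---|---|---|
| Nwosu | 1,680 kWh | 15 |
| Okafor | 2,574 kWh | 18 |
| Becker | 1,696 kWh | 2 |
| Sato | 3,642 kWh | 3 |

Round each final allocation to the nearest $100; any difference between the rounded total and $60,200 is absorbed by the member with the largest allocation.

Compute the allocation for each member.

Nwosu: $13,800; Okafor: $19,300; Becker: $8,800; Sato: $18,300

Totals — metered usage 9,592, profit-interest units 38.
Combined weights (75% metered usage + 25% profit-interest units): Nwosu 0.2300; Okafor 0.3197; Becker 0.1458; Sato 0.3045.
Unrounded shares: Nwosu 13,848.63; Okafor 19,244.89; Becker 8,775.26; Sato 18,331.23.
At nearest $100: Nwosu $13,800; Okafor $19,200; Becker $8,800; Sato $18,300. Sum = $60,100.
Difference $60,200 − $60,100 = +$100 applied to largest allocation (Okafor): Okafor becomes $19,300.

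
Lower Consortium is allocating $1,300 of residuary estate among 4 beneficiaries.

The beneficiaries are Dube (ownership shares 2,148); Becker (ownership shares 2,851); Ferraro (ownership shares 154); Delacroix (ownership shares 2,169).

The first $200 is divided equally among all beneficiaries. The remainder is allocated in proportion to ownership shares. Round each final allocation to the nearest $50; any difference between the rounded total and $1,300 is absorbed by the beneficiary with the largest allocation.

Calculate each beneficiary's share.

Dube: $350; Becker: $500; Ferraro: $50; Delacroix: $400

Equal tier: $200 ÷ 4 = $50 apiece.
Remainder $1,100 by ownership shares (total 7,322): Dube 322.70 → $300; Becker 428.31 → $450; Ferraro 23.14 → $0; Delacroix 325.85 → $350.
Totals: Dube $50 + $300 = $350; Becker $50 + $450 = $500; Ferraro $50 + $0 = $50; Delacroix $50 + $350 = $400.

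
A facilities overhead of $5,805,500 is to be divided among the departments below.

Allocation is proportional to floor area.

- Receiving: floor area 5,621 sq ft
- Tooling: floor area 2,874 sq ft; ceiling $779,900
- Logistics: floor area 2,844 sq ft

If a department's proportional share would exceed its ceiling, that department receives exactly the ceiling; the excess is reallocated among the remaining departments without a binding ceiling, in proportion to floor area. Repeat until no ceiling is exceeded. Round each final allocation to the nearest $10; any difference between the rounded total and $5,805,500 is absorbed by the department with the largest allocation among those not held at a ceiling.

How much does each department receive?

Total floor area = 11,339.
Unconstrained shares: Receiving 2,877,918.29; Tooling 1,471,470.76; Logistics 1,456,110.94.
Held at cap: Tooling ($779,900); balance $5,025,600 reallocated over remaining floor area 8,465.
Remaining shares: Receiving 3,337,140.89 → $3,337,140; Logistics 1,688,459.11 → $1,688,460.

Receiving: $3,337,140 | Tooling: $779,900 | Logistics: $1,688,460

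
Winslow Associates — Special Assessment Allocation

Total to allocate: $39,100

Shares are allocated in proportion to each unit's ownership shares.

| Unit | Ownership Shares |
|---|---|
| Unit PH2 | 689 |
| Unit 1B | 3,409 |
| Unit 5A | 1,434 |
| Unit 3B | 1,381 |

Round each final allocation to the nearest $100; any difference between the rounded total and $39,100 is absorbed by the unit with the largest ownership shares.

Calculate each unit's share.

Unit PH2: $3,900 · Unit 1B: $19,300 · Unit 5A: $8,100 · Unit 3B: $7,800

Total ownership shares = 689 + 3,409 + 1,434 + 1,381 = 6,913.
Proportional shares: Unit PH2 3,896.99; Unit 1B 19,281.34; Unit 5A 8,110.72; Unit 3B 7,810.95.
After rounding ($100): Unit PH2 $3,900; Unit 1B $19,300; Unit 5A $8,100; Unit 3B $7,800. Sum = $39,100.
Sum already equals the total — no adjustment.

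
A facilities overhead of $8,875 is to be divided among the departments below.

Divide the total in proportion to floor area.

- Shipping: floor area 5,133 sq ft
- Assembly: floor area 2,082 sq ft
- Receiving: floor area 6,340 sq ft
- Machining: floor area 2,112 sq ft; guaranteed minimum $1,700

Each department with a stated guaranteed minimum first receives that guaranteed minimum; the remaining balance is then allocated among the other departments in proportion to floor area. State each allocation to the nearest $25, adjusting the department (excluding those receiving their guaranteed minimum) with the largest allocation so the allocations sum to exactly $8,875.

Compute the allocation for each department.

Shipping: $2,725 | Assembly: $1,100 | Receiving: $3,350 | Machining: $1,700

Guaranteed amounts: Machining $1,700. Residual $7,175.
Residual split over remaining floor area 13,555: Shipping 2,717.03 → $2,725; Assembly 1,102.05 → $1,100; Receiving 3,355.92 → $3,350.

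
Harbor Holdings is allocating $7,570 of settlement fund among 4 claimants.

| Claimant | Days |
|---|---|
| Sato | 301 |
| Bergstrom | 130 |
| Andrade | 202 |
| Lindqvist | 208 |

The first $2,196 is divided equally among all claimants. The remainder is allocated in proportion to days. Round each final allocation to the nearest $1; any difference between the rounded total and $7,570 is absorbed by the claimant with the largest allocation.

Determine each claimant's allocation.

Sato: $2,472 | Bergstrom: $1,380 | Andrade: $1,840 | Lindqvist: $1,878

$2,196 shared equally gives $549 per claimant.
Remainder $5,374 by days (total 841): Sato 1,923.39 → $1,923; Bergstrom 830.70 → $831; Andrade 1,290.78 → $1,291; Lindqvist 1,329.12 → $1,329.
Totals: Sato $549 + $1,923 = $2,472; Bergstrom $549 + $831 = $1,380; Andrade $549 + $1,291 = $1,840; Lindqvist $549 + $1,329 = $1,878.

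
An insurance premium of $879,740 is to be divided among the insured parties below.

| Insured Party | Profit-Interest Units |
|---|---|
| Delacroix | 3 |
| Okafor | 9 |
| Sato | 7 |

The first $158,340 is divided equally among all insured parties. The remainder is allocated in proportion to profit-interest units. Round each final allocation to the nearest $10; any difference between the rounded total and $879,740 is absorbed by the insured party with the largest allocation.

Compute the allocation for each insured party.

First tranche $158,340 split equally: $52,780 each.
Remainder $721,400 by profit-interest units (total 19): Delacroix 113,905.26 → $113,910; Okafor 341,715.79 → $341,720; Sato 265,778.95 → $265,780.
Rounding difference −$10 on remainder applied to Okafor.
Totals: Delacroix $52,780 + $113,910 = $166,690; Okafor $52,780 + $341,710 = $394,490; Sato $52,780 + $265,780 = $318,560.

Delacroix: $166,690 | Okafor: $394,490 | Sato: $318,560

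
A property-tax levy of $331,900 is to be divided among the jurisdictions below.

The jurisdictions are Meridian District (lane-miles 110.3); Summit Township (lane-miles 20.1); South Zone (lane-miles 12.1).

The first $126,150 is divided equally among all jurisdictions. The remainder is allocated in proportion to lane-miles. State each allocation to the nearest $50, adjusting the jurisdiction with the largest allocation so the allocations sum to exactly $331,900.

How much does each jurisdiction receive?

Meridian District: $201,350 · Summit Township: $71,050 · South Zone: $59,500

Equal tier: $126,150 ÷ 3 = $42,050 apiece.
Remainder $205,750 by lane-miles (total 142.5): Meridian District 159,257.72 → $159,250; Summit Township 29,021.58 → $29,000; South Zone 17,470.70 → $17,450.
Rounding difference +$50 on remainder applied to Meridian District.
Totals: Meridian District $42,050 + $159,300 = $201,350; Summit Township $42,050 + $29,000 = $71,050; South Zone $42,050 + $17,450 = $59,500.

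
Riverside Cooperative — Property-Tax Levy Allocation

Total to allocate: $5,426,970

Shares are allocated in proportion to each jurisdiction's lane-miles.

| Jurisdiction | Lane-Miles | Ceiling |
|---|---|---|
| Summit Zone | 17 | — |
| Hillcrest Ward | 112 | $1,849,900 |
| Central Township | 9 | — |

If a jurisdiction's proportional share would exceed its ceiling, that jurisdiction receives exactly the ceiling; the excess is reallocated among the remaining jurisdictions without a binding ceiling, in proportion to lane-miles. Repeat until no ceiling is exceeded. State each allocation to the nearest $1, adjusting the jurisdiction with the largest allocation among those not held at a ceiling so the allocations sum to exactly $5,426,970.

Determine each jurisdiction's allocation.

Summit Zone: $2,338,853 · Hillcrest Ward: $1,849,900 · Central Township: $1,238,217

Lane-miles total: 138.
Pro-rata shares before constraints: Summit Zone 668,539.78; Hillcrest Ward 4,404,497.39; Central Township 353,932.83.
Held at cap: Hillcrest Ward ($1,849,900); remaining pool $3,577,070 reallocated over remaining lane-miles 26.
Remaining shares: Summit Zone 2,338,853.46 → $2,338,853; Central Township 1,238,216.54 → $1,238,217.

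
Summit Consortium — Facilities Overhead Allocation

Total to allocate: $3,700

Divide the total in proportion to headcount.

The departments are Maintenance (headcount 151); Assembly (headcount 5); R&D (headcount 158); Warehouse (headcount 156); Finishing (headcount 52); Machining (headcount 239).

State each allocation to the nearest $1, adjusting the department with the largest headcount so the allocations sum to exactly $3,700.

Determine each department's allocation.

Headcount total: 761.
Unrounded shares: Maintenance 151/761 × $3,700 = 734.17; Assembly 5/761 × $3,700 = 24.31; R&D 158/761 × $3,700 = 768.20; Warehouse 156/761 × $3,700 = 758.48; Finishing 52/761 × $3,700 = 252.83; Machining 239/761 × $3,700 = 1,162.02.
Rounded to nearest $1: Maintenance $734; Assembly $24; R&D $768; Warehouse $758; Finishing $253; Machining $1,162. Sum = $3,699.
Difference $3,700 − $3,699 = +$1 applied to largest headcount (Machining): Machining becomes $1,163.

Maintenance: $734; Assembly: $24; R&D: $768; Warehouse: $758; Finishing: $253; Machining: $1,163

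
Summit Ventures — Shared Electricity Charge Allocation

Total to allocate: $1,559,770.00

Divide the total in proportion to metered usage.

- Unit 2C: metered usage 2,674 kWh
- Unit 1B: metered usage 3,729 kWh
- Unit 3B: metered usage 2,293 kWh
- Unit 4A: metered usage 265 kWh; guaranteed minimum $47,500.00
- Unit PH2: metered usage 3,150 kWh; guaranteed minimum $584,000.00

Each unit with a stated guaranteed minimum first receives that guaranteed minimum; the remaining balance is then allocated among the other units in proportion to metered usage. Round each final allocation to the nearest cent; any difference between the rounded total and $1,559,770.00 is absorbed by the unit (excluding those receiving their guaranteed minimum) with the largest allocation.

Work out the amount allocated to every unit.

Unit 2C: $285,440.89 | Unit 1B: $398,058.74 | Unit 3B: $244,770.37 | Unit 4A: $47,500.00 | Unit PH2: $584,000.00

Guaranteed amounts: Unit 4A $47,500.00; Unit PH2 $584,000.00. Balance $928,270.00.
Balance split over remaining metered usage 8,696: Unit 2C 285,440.8901 → $285,440.89; Unit 1B 398,058.7431 → $398,058.74; Unit 3B 244,770.3668 → $244,770.37.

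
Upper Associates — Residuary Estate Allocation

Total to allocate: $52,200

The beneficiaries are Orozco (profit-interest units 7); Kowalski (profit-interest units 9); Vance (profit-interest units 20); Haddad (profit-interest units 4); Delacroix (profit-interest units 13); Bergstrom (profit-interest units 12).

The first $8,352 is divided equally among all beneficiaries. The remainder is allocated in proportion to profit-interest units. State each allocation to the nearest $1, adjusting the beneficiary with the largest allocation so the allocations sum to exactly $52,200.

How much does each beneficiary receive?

Orozco: $6,114 | Kowalski: $7,463 | Vance: $14,884 | Haddad: $4,090 | Delacroix: $10,162 | Bergstrom: $9,487

Equal tier: $8,352 ÷ 6 = $1,392 apiece.
Remainder $43,848 by profit-interest units (total 65): Orozco 4,722.09 → $4,722; Kowalski 6,071.26 → $6,071; Vance 13,491.69 → $13,492; Haddad 2,698.34 → $2,698; Delacroix 8,769.60 → $8,770; Bergstrom 8,095.02 → $8,095.
Totals: Orozco $1,392 + $4,722 = $6,114; Kowalski $1,392 + $6,071 = $7,463; Vance $1,392 + $13,492 = $14,884; Haddad $1,392 + $2,698 = $4,090; Delacroix $1,392 + $8,770 = $10,162; Bergstrom $1,392 + $8,095 = $9,487.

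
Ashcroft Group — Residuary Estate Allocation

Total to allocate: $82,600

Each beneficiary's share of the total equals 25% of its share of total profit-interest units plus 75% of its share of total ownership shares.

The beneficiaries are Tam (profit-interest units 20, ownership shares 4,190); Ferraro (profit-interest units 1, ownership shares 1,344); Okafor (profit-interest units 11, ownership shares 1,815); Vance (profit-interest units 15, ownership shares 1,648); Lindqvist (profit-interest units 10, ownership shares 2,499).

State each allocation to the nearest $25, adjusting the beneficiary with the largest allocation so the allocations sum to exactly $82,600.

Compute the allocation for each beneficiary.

Tam: $29,800 | Ferraro: $7,600 | Okafor: $13,775 | Vance: $14,325 | Lindqvist: $17,100

Totals — profit-interest units 57, ownership shares 11,496.
Composite weights (25% profit-interest units + 75% ownership shares): Tam 0.3611; Ferraro 0.0921; Okafor 0.1667; Vance 0.1733; Lindqvist 0.2069.
Proportional shares: Tam 29,824.82; Ferraro 7,604.87; Okafor 13,765.82; Vance 14,315.00; Lindqvist 17,089.50.
After rounding ($25): Tam $29,825; Ferraro $7,600; Okafor $13,775; Vance $14,325; Lindqvist $17,100. Sum = $82,625.
Difference $82,600 − $82,625 = −$25 applied to largest allocation (Tam): Tam becomes $29,800.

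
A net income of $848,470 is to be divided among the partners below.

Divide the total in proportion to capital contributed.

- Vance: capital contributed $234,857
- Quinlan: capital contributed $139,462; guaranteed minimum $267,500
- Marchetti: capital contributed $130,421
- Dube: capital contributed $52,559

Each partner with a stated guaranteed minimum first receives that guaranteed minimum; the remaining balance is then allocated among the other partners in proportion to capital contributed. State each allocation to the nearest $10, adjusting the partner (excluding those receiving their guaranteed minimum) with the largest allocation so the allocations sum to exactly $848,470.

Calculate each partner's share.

Vance: $326,550; Quinlan: $267,500; Marchetti: $181,340; Dube: $73,080

Guaranteed amounts: Quinlan $267,500. Balance $580,970.
Balance split over remaining capital contributed 417,837: Vance 326,550.48 → $326,550; Marchetti 181,340.30 → $181,340; Dube 73,079.22 → $73,080.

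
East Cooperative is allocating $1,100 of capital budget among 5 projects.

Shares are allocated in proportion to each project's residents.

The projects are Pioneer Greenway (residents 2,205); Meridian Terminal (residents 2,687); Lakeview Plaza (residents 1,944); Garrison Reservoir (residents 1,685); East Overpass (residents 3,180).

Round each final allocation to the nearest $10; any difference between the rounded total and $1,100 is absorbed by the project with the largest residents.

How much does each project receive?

Pioneer Greenway: $210 | Meridian Terminal: $250 | Lakeview Plaza: $180 | Garrison Reservoir: $160 | East Overpass: $300

Sum of residents: 2,205 + 2,687 + 1,944 + 1,685 + 3,180 = 11,701.
Pro-rata amounts: Pioneer Greenway 207.29; Meridian Terminal 252.60; Lakeview Plaza 182.75; Garrison Reservoir 158.41; East Overpass 298.95.
After rounding ($10): Pioneer Greenway $210; Meridian Terminal $250; Lakeview Plaza $180; Garrison Reservoir $160; East Overpass $300. Sum = $1,100.
Sum already equals the total — no adjustment.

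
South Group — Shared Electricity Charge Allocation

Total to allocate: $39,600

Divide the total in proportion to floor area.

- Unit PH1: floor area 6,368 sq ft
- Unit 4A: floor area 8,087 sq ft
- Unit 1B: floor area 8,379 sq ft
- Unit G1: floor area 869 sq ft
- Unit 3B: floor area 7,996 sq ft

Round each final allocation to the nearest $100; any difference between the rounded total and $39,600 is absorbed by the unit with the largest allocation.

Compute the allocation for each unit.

Floor area total: 31,699.
Raw shares: Unit PH1 6,368/31,699 × $39,600 = 7,955.23; Unit 4A 8,087/31,699 × $39,600 = 10,102.69; Unit 1B 8,379/31,699 × $39,600 = 10,467.47; Unit G1 869/31,699 × $39,600 = 1,085.60; Unit 3B 7,996/31,699 × $39,600 = 9,989.01.
At nearest $100: Unit PH1 $8,000; Unit 4A $10,100; Unit 1B $10,500; Unit G1 $1,100; Unit 3B $10,000. Sum = $39,700.
Difference $39,600 − $39,700 = −$100 applied to largest allocation (Unit 1B): Unit 1B becomes $10,400.

Unit PH1: $8,000; Unit 4A: $10,100; Unit 1B: $10,400; Unit G1: $1,100; Unit 3B: $10,000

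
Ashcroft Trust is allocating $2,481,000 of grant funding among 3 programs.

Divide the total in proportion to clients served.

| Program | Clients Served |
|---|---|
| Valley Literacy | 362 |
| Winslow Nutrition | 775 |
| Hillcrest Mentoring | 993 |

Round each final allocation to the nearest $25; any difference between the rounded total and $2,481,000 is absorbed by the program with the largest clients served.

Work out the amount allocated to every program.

Valley Literacy: $421,650; Winslow Nutrition: $902,700; Hillcrest Mentoring: $1,156,650

Combined clients served = 2,130.
Proportional shares: Valley Literacy 362/2,130 × $2,481,000 = 421,653.52; Winslow Nutrition 775/2,130 × $2,481,000 = 902,711.27; Hillcrest Mentoring 993/2,130 × $2,481,000 = 1,156,635.21.
At nearest $25: Valley Literacy $421,650; Winslow Nutrition $902,700; Hillcrest Mentoring $1,156,625. Sum = $2,480,975.
Difference $2,481,000 − $2,480,975 = +$25 applied to largest clients served (Hillcrest Mentoring): Hillcrest Mentoring becomes $1,156,650.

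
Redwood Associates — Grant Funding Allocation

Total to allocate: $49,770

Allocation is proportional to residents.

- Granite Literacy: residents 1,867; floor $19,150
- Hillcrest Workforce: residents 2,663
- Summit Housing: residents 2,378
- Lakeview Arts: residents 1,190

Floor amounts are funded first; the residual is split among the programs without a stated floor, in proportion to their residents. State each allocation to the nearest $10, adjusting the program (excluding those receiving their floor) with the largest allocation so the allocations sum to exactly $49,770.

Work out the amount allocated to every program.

Granite Literacy: $19,150; Hillcrest Workforce: $13,080; Summit Housing: $11,690; Lakeview Arts: $5,850

Minimums first: Granite Literacy $19,150. Balance $30,620.
Balance split over remaining residents 6,231: Hillcrest Workforce 13,086.35 → $13,090; Summit Housing 11,685.82 → $11,690; Lakeview Arts 5,847.83 → $5,850.
Rounding difference −$10 applied to Hillcrest Workforce → $13,080.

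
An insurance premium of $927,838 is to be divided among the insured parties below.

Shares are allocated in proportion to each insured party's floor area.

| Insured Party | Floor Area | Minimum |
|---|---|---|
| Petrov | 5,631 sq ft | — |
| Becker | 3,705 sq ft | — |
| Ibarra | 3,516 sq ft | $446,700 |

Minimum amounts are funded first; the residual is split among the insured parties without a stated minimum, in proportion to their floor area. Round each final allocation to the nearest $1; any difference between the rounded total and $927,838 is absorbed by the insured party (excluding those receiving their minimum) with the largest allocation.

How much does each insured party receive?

Petrov: $290,198 · Becker: $190,940 · Ibarra: $446,700

Fund the minimums — Ibarra $446,700. Residual $481,138.
Residual split over remaining floor area 9,336: Petrov 290,197.95 → $290,198; Becker 190,940.05 → $190,940.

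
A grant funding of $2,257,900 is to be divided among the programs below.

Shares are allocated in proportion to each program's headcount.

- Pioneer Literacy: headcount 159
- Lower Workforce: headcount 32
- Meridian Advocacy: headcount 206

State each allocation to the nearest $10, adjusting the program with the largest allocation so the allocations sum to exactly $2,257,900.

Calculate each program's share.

Sum of headcount: 397.
Raw shares: Pioneer Literacy 159/397 × $2,257,900 = 904,297.48; Lower Workforce 32/397 × $2,257,900 = 181,996.98; Meridian Advocacy 206/397 × $2,257,900 = 1,171,605.54.
At nearest $10: Pioneer Literacy $904,300; Lower Workforce $182,000; Meridian Advocacy $1,171,610. Sum = $2,257,910.
Difference $2,257,900 − $2,257,910 = −$10 applied to largest allocation (Meridian Advocacy): Meridian Advocacy becomes $1,171,600.

Pioneer Literacy: $904,300 · Lower Workforce: $182,000 · Meridian Advocacy: $1,171,600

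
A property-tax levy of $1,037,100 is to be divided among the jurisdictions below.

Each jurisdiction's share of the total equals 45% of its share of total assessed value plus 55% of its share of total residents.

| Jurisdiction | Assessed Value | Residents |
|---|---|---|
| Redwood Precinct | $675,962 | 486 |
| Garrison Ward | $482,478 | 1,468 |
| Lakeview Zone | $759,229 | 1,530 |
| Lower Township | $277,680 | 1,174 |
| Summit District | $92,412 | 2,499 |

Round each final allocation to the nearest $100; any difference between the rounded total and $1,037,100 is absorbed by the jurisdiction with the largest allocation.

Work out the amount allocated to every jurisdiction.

Assessed value total 2,287,761; residents total 7,157.
Composite weights (45% assessed value + 55% residents): Redwood Precinct 0.1703; Garrison Ward 0.2077; Lakeview Zone 0.2669; Lower Township 0.1448; Summit District 0.2102.
Unrounded shares: Redwood Precinct 176,627.48; Garrison Ward 215,421.75; Lakeview Zone 276,819.29; Lower Township 150,212.22; Summit District 218,019.26.
At nearest $100: Redwood Precinct $176,600; Garrison Ward $215,400; Lakeview Zone $276,800; Lower Township $150,200; Summit District $218,000. Sum = $1,037,000.
Difference $1,037,100 − $1,037,000 = +$100 applied to largest allocation (Lakeview Zone): Lakeview Zone becomes $276,900.

Redwood Precinct: $176,600 · Garrison Ward: $215,400 · Lakeview Zone: $276,900 · Lower Township: $150,200 · Summit District: $218,000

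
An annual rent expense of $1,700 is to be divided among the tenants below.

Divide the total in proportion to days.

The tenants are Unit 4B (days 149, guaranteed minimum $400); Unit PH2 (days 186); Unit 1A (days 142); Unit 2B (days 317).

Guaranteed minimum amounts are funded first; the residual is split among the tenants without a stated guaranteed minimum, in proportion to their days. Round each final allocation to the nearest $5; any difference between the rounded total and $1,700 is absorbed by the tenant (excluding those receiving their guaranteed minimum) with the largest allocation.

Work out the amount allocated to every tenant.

Unit 4B: $400 · Unit PH2: $375 · Unit 1A: $285 · Unit 2B: $640

Fund the minimums — Unit 4B $400. Remaining pool $1,300.
Remaining pool split over remaining days 645: Unit PH2 374.88 → $375; Unit 1A 286.20 → $285; Unit 2B 638.91 → $640.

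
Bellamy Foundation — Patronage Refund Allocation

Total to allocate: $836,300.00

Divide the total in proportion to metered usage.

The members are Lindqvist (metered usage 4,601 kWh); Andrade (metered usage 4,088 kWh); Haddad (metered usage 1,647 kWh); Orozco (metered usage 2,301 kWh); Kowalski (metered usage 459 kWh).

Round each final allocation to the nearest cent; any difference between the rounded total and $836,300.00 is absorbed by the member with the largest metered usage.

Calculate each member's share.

Metered usage total: 4,601 + 4,088 + 1,647 + 2,301 + 459 = 13,096.
Proportional shares: Lindqvist 293,816.1500; Andrade 261,056.3836; Haddad 105,176.0919; Orozco 146,940.0046; Kowalski 29,311.3699.
At nearest cent: Lindqvist $293,816.15; Andrade $261,056.38; Haddad $105,176.09; Orozco $146,940.00; Kowalski $29,311.37. Sum = $836,299.99.
Difference $836,300.00 − $836,299.99 = +$0.01 applied to largest metered usage (Lindqvist): Lindqvist becomes $293,816.16.

Lindqvist: $293,816.16 · Andrade: $261,056.38 · Haddad: $105,176.09 · Orozco: $146,940.00 · Kowalski: $29,311.37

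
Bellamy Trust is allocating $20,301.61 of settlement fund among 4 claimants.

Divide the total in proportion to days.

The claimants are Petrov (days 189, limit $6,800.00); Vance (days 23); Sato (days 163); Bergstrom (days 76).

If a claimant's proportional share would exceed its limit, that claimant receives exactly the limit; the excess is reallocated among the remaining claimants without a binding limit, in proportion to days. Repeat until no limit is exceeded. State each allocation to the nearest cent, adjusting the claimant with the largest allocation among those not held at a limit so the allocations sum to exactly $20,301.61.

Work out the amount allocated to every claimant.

Sum of days: 451.
Pro-rata shares before constraints: Petrov 8,507.7700; Vance 1,035.3371; Sato 7,337.3890; Bergstrom 3,421.1139.
Capped: Petrov ($6,800.00); remaining pool $13,501.61 reallocated over remaining days 262.
Remaining shares: Vance 1,185.2558 → $1,185.26; Sato 8,399.8566 → $8,399.86; Bergstrom 3,916.4976 → $3,916.50.
Rounding difference −$0.01 applied to Sato → $8,399.85.

Petrov: $6,800.00 · Vance: $1,185.26 · Sato: $8,399.85 · Bergstrom: $3,916.50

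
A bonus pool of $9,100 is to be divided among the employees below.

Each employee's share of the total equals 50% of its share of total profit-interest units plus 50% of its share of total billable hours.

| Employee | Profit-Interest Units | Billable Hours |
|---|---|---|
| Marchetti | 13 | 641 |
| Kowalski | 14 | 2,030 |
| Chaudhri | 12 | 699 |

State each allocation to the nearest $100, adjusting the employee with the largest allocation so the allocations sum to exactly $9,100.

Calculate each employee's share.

Profit-interest units total 39; billable hours total 3,370.
Combined weights (50% profit-interest units + 50% billable hours): Marchetti 0.2618; Kowalski 0.4807; Chaudhri 0.2576.
Proportional shares: Marchetti 2,382.11; Kowalski 4,374.13; Chaudhri 2,343.75.
After rounding ($100): Marchetti $2,400; Kowalski $4,400; Chaudhri $2,300. Sum = $9,100.
Rounded total matches; no reconciliation needed.

Marchetti: $2,400; Kowalski: $4,400; Chaudhri: $2,300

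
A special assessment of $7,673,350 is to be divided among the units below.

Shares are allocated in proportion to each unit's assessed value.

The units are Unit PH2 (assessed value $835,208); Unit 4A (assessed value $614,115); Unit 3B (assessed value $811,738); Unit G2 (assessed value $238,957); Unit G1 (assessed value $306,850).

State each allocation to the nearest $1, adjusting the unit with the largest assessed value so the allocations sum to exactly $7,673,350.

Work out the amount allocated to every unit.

Combined assessed value = 2,806,868.
Proportional shares: Unit PH2 835,208/2,806,868 × $7,673,350 = 2,283,272.07; Unit 4A 614,115/2,806,868 × $7,673,350 = 1,678,853.20; Unit 3B 811,738/2,806,868 × $7,673,350 = 2,219,110.33; Unit G2 238,957/2,806,868 × $7,673,350 = 653,255.05; Unit G1 306,850/2,806,868 × $7,673,350 = 838,859.34.
At nearest $1: Unit PH2 $2,283,272; Unit 4A $1,678,853; Unit 3B $2,219,110; Unit G2 $653,255; Unit G1 $838,859. Sum = $7,673,349.
Difference $7,673,350 − $7,673,349 = +$1 applied to largest assessed value (Unit PH2): Unit PH2 becomes $2,283,273.

Unit PH2: $2,283,273 | Unit 4A: $1,678,853 | Unit 3B: $2,219,110 | Unit G2: $653,255 | Unit G1: $838,859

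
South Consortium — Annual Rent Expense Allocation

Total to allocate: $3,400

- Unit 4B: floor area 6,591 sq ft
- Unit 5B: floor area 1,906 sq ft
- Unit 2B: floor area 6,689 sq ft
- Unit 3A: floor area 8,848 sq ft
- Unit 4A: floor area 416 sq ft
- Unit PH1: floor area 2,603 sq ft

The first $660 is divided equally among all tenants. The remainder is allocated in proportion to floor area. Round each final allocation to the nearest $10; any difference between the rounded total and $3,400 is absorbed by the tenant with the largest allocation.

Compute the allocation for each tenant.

First tranche $660 split equally: $110 each.
Remainder $2,740 by floor area (total 27,053): Unit 4B 667.55 → $670; Unit 5B 193.04 → $190; Unit 2B 677.48 → $680; Unit 3A 896.15 → $900; Unit 4A 42.13 → $40; Unit PH1 263.64 → $260.
Totals: Unit 4B $110 + $670 = $780; Unit 5B $110 + $190 = $300; Unit 2B $110 + $680 = $790; Unit 3A $110 + $900 = $1,010; Unit 4A $110 + $40 = $150; Unit PH1 $110 + $260 = $370.

Unit 4B: $780 | Unit 5B: $300 | Unit 2B: $790 | Unit 3A: $1,010 | Unit 4A: $150 | Unit PH1: $370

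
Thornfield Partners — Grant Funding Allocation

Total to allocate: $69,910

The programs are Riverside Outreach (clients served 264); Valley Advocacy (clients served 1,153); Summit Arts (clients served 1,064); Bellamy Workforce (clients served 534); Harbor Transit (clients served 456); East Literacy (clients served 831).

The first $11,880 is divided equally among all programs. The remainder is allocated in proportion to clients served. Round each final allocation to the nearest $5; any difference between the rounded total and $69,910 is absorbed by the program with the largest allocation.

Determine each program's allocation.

Riverside Outreach: $5,540 · Valley Advocacy: $17,535 · Summit Arts: $16,330 · Bellamy Workforce: $9,185 · Harbor Transit: $8,130 · East Literacy: $13,190

$11,880 shared equally gives $1,980 per program.
Remainder $58,030 by clients served (total 4,302): Riverside Outreach 3,561.12 → $3,560; Valley Advocacy 15,552.90 → $15,555; Summit Arts 14,352.38 → $14,350; Bellamy Workforce 7,203.17 → $7,205; Harbor Transit 6,151.02 → $6,150; East Literacy 11,209.42 → $11,210.
Totals: Riverside Outreach $1,980 + $3,560 = $5,540; Valley Advocacy $1,980 + $15,555 = $17,535; Summit Arts $1,980 + $14,350 = $16,330; Bellamy Workforce $1,980 + $7,205 = $9,185; Harbor Transit $1,980 + $6,150 = $8,130; East Literacy $1,980 + $11,210 = $13,190.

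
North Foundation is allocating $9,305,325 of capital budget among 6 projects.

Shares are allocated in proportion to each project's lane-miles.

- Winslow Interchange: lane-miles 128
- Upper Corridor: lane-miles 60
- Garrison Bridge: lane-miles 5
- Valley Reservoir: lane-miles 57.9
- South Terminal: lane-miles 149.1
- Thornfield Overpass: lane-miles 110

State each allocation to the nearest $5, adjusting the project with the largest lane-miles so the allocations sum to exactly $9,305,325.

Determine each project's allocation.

Sum of lane-miles: 510.
Raw shares: Winslow Interchange 128/510 × $9,305,325 = 2,335,454.12; Upper Corridor 60/510 × $9,305,325 = 1,094,744.12; Garrison Bridge 5/510 × $9,305,325 = 91,228.68; Valley Reservoir 57.9/510 × $9,305,325 = 1,056,428.07; South Terminal 149.1/510 × $9,305,325 = 2,720,439.13; Thornfield Overpass 110/510 × $9,305,325 = 2,007,030.88.
After rounding ($5): Winslow Interchange $2,335,455; Upper Corridor $1,094,745; Garrison Bridge $91,230; Valley Reservoir $1,056,430; South Terminal $2,720,440; Thornfield Overpass $2,007,030. Sum = $9,305,330.
Difference $9,305,325 − $9,305,330 = −$5 applied to largest lane-miles (South Terminal): South Terminal becomes $2,720,435.

Winslow Interchange: $2,335,455 · Upper Corridor: $1,094,745 · Garrison Bridge: $91,230 · Valley Reservoir: $1,056,430 · South Terminal: $2,720,435 · Thornfield Overpass: $2,007,030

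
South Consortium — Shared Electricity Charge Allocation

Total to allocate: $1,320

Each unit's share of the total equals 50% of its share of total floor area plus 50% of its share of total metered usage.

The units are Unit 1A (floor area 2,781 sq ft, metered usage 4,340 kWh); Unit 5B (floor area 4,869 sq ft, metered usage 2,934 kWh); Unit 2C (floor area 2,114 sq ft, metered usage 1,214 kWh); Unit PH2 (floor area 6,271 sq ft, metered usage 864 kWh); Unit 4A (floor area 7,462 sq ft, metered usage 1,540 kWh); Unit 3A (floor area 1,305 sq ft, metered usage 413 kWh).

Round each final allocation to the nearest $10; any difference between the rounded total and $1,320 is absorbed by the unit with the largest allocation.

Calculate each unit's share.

Floor area total 24,802; metered usage total 11,305.
Composite weights (50% floor area + 50% metered usage): Unit 1A 0.2480; Unit 5B 0.2279; Unit 2C 0.0963; Unit PH2 0.1646; Unit 4A 0.2185; Unit 3A 0.0446.
Pro-rata amounts: Unit 1A 327.38; Unit 5B 300.86; Unit 2C 127.13; Unit PH2 217.32; Unit 4A 288.48; Unit 3A 58.84.
At nearest $10: Unit 1A $330; Unit 5B $300; Unit 2C $130; Unit PH2 $220; Unit 4A $290; Unit 3A $60. Sum = $1,330.
Difference $1,320 − $1,330 = −$10 applied to largest allocation (Unit 1A): Unit 1A becomes $320.

Unit 1A: $320; Unit 5B: $300; Unit 2C: $130; Unit PH2: $220; Unit 4A: $290; Unit 3A: $60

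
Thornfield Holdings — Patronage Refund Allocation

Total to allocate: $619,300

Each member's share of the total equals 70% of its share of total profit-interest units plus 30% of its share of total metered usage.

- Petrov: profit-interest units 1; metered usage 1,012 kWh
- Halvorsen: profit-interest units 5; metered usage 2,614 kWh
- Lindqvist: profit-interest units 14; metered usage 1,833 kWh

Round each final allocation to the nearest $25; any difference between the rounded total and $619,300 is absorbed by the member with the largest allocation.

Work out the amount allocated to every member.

Petrov: $56,125; Halvorsen: $197,350; Lindqvist: $365,825

Profit-interest units total 20; metered usage total 5,459.
Blended shares (70% profit-interest units + 30% metered usage): Petrov 0.0906; Halvorsen 0.3187; Lindqvist 0.5907.
Unrounded shares: Petrov 56,117.61; Halvorsen 197,341.61; Lindqvist 365,840.78.
Rounded to nearest $25: Petrov $56,125; Halvorsen $197,350; Lindqvist $365,850. Sum = $619,325.
Difference $619,300 − $619,325 = −$25 applied to largest allocation (Lindqvist): Lindqvist becomes $365,825.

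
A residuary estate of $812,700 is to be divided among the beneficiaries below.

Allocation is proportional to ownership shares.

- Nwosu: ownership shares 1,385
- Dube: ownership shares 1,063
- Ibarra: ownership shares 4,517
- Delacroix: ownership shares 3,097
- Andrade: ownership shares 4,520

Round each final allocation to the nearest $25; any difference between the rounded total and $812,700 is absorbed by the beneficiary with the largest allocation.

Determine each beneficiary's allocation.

Ownership shares total: 14,582.
Proportional shares: Nwosu 1,385/14,582 × $812,700 = 77,190.34; Dube 1,063/14,582 × $812,700 = 59,244.28; Ibarra 4,517/14,582 × $812,700 = 251,746.39; Delacroix 3,097/14,582 × $812,700 = 172,605.40; Andrade 4,520/14,582 × $812,700 = 251,913.59.
Rounded to nearest $25: Nwosu $77,200; Dube $59,250; Ibarra $251,750; Delacroix $172,600; Andrade $251,925. Sum = $812,725.
Difference $812,700 − $812,725 = −$25 applied to largest allocation (Andrade): Andrade becomes $251,900.

Nwosu: $77,200; Dube: $59,250; Ibarra: $251,750; Delacroix: $172,600; Andrade: $251,900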